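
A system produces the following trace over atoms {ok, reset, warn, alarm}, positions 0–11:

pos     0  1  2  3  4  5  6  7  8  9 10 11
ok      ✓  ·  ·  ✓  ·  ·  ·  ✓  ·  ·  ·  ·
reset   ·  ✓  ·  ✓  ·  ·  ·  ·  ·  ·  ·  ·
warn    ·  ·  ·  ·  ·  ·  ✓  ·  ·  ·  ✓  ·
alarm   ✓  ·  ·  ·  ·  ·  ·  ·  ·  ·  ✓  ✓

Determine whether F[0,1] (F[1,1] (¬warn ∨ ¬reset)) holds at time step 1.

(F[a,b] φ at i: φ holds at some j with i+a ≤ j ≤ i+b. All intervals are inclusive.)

Check F[1,1] (¬warn ∨ ¬reset) at each j in [1,2]:
  j=1: holds (witness at 2)
  j=2: holds (witness at 3)
Found at j=1 → formula holds.

Yes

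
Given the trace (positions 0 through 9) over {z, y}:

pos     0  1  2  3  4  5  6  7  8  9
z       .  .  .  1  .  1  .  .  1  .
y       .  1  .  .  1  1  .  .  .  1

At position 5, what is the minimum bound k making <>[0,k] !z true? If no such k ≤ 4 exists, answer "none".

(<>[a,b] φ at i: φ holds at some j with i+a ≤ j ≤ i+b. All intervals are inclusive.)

1

Scan j = 5,6,… for !z:
  j=5: fails
  j=6: holds
First hit at j=6, so smallest k = 6-5 = 1.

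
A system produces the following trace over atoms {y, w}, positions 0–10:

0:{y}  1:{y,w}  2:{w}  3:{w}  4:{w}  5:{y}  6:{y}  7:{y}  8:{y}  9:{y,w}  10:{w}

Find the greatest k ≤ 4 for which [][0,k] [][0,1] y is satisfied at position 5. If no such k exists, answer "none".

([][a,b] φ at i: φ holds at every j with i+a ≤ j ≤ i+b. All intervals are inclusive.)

[][0,1] y must hold from j=5 onward; find where it first fails.
  j=5: holds
  j=6: holds
  j=7: holds
  j=8: holds
  j=9: fails
Holds on [5,8], so largest k = 3.

3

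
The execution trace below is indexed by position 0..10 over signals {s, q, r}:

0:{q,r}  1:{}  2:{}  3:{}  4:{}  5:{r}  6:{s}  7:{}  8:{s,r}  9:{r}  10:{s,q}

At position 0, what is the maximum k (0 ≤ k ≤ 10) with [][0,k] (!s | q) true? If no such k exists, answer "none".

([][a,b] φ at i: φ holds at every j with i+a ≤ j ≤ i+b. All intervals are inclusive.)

(!s | q) must hold from j=0 onward; find where it first fails.
  j=0: holds
  j=1: holds
  j=2: holds
  j=3: holds
  j=4: holds
  j=5: holds
  j=6: fails
Holds on [0,5], so largest k = 5.

5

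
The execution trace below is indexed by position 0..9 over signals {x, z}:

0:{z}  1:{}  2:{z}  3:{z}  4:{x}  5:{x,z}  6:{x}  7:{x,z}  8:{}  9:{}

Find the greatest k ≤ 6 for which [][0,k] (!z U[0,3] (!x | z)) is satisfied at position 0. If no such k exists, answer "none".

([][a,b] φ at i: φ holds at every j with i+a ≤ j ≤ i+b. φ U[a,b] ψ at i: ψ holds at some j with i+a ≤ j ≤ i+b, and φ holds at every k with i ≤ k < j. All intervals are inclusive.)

(!z U[0,3] (!x | z)) must hold from j=0 onward; find where it first fails.
  j=0: holds
  j=1: holds
  j=2: holds
  j=3: holds
  j=4: holds
  j=5: holds
  j=6: holds
Holds through j=6; largest k = 6.

6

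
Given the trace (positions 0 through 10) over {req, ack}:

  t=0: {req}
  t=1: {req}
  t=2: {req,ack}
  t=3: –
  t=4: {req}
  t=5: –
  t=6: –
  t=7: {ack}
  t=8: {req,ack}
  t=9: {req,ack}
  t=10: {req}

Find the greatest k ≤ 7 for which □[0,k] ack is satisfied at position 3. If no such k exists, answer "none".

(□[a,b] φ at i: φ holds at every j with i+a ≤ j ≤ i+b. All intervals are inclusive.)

ack must hold from j=3 onward; find where it first fails.
  j=3: fails → no k works.

none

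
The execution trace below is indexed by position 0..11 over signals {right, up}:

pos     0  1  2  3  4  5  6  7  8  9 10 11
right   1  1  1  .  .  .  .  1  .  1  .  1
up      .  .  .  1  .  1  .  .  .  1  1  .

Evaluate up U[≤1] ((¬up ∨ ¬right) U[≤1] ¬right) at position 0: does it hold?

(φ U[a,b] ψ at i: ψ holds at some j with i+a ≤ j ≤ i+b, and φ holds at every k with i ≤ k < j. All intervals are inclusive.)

Need some j in [0,1] with ((¬up ∨ ¬right) U[≤1] ¬right), and up at every k in [0,j-1].
  j=0: ((¬up ∨ ¬right) U[≤1] ¬right) — fails.
  j=1: ((¬up ∨ ¬right) U[≤1] ¬right) — fails.
No j in the window works → until fails.

Does not hold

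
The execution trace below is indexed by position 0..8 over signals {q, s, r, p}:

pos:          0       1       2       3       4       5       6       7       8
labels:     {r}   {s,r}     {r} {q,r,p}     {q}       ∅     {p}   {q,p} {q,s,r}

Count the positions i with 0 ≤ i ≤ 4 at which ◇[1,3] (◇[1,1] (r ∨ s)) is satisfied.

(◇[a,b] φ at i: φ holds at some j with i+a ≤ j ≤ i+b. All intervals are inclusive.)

3

Evaluate at each i in [0,4]:
  i=0: ✓ (witness j=1)
  i=1: ✓ (witness j=2)
  i=2: ✗ (none in [3,5])
  i=3: ✗ (none in [4,6])
  i=4: ✓ (witness j=7)
Positions where it holds: {0, 1, 4} → 3.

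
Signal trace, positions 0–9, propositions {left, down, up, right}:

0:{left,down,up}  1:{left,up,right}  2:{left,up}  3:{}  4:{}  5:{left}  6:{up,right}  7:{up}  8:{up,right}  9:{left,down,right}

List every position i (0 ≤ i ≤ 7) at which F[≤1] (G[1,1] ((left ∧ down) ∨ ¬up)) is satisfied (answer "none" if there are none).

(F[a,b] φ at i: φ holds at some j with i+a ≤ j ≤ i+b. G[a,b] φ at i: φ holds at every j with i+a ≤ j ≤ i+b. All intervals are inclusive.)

1, 2, 3, 4, 7

Evaluate at each i in [0,7]:
  i=0: ✗ (none in [0,1])
  i=1: ✓ (witness j=2)
  i=2: ✓ (witness j=2)
  i=3: ✓ (witness j=3)
  i=4: ✓ (witness j=4)
  i=5: ✗ (none in [5,6])
  i=6: ✗ (none in [6,7])
  i=7: ✓ (witness j=8)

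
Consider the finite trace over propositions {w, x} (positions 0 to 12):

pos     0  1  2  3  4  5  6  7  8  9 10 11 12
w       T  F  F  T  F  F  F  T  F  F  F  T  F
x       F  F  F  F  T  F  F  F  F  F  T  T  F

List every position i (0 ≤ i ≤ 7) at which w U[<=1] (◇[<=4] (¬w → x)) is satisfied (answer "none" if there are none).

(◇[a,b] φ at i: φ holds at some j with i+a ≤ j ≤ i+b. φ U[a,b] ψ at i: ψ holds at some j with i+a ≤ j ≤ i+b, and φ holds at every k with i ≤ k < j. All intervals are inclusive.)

0, 1, 2, 3, 4, 5, 6, 7

Evaluate at each i in [0,7]:
  i=0: ✓ (rhs at j=0)
  i=1: ✓ (rhs at j=1)
  i=2: ✓ (rhs at j=2)
  i=3: ✓ (rhs at j=3)
  i=4: ✓ (rhs at j=4)
  i=5: ✓ (rhs at j=5)
  i=6: ✓ (rhs at j=6)
  i=7: ✓ (rhs at j=7)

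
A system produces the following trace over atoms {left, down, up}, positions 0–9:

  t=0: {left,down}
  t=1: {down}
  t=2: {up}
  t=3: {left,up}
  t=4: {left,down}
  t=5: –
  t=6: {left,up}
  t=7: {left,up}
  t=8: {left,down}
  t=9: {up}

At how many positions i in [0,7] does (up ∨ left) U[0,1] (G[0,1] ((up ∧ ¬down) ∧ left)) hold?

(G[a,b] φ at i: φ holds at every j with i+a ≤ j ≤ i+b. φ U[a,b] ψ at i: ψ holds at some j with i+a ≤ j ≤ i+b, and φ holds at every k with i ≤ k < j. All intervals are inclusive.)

Evaluate at each i in [0,7]:
  i=0: ✗ (no rhs in [0,1])
  i=1: ✗ (no rhs in [1,2])
  i=2: ✗ (no rhs in [2,3])
  i=3: ✗ (no rhs in [3,4])
  i=4: ✗ (no rhs in [4,5])
  i=5: ✗ (lhs fails at k=5 before rhs at j=6)
  i=6: ✓ (rhs at j=6)
  i=7: ✗ (no rhs in [7,8])
Positions where it holds: {6} → 1.

1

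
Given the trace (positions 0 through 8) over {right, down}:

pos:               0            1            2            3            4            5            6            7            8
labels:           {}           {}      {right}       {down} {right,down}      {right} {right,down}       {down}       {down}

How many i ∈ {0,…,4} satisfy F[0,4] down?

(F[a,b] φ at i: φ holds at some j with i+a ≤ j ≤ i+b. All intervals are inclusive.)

5

Evaluate at each i in [0,4]:
  i=0: ✓ (witness j=3)
  i=1: ✓ (witness j=3)
  i=2: ✓ (witness j=3)
  i=3: ✓ (witness j=3)
  i=4: ✓ (witness j=4)
Positions where it holds: {0, 1, 2, 3, 4} → 5.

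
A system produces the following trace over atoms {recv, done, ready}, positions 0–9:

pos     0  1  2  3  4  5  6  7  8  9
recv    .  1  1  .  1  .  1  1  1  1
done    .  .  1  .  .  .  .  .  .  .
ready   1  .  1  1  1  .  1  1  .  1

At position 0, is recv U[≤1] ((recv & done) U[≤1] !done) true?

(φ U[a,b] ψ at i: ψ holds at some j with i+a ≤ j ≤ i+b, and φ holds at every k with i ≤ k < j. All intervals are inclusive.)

Need some j in [0,1] with ((recv & done) U[≤1] !done), and recv at every k in [0,j-1].
  j=0: ((recv & done) U[≤1] !done) holds; no prefix to check → satisfied.

True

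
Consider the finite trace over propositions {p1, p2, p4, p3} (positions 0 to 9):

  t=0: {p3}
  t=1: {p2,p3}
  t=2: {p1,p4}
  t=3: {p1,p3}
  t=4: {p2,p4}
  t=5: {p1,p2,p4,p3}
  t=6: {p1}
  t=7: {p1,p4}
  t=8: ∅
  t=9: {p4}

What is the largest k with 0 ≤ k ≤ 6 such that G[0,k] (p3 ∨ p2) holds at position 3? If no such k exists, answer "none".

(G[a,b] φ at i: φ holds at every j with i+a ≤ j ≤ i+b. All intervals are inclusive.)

(p3 ∨ p2) must hold from j=3 onward; find where it first fails.
  j=3: holds
  j=4: holds
  j=5: holds
  j=6: fails
Holds on [3,5], so largest k = 2.

2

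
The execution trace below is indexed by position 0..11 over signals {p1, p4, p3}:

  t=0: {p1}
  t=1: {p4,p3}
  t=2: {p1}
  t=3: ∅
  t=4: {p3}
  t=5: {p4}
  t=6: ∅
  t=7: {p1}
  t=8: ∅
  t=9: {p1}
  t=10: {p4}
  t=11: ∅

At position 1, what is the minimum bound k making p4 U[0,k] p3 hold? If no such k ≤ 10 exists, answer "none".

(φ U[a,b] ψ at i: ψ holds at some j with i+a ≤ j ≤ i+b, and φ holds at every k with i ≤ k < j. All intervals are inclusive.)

0

Need earliest j ≥ 1 with p3, and p4 at every k in [1,j-1].
  j=1: rhs holds (empty prefix). k = 0.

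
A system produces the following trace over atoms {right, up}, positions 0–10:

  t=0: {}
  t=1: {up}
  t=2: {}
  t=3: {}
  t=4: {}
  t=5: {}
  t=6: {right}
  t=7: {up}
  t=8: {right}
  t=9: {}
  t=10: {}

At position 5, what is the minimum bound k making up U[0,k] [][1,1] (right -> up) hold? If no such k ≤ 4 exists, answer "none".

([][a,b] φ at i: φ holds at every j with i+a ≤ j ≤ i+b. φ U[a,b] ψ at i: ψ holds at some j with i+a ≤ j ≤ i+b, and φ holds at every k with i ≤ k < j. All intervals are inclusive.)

Need earliest j ≥ 5 with [][1,1] (right -> up), and up at every k in [5,j-1].
  j=5: rhs fails.
  j=6: rhs holds but lhs fails at k=5.
  j=7: rhs fails.
  j=8: rhs holds but lhs fails at k=5.
  j=9: rhs holds but lhs fails at k=5.
No witness within the range → none.

none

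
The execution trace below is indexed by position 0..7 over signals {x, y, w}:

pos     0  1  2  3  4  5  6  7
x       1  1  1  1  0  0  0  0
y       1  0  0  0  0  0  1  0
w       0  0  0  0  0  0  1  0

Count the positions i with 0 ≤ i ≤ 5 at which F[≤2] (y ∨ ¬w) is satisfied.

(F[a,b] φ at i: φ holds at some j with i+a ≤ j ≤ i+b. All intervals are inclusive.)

Evaluate at each i in [0,5]:
  i=0: ✓ (witness j=0)
  i=1: ✓ (witness j=1)
  i=2: ✓ (witness j=2)
  i=3: ✓ (witness j=3)
  i=4: ✓ (witness j=4)
  i=5: ✓ (witness j=5)
Positions where it holds: {0, 1, 2, 3, 4, 5} → 6.

6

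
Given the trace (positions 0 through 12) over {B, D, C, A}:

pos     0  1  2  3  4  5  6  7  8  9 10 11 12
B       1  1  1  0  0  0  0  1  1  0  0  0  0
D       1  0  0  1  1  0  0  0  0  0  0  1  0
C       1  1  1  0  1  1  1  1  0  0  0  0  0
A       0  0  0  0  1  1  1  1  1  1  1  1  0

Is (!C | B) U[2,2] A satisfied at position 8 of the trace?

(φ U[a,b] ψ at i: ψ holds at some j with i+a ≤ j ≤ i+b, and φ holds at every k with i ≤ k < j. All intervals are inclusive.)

Yes

Need some j in [10,10] with A, and (!C | B) at every k in [8,j-1].
  j=10: A holds; (!C | B) holds at every k in [8,9] → satisfied.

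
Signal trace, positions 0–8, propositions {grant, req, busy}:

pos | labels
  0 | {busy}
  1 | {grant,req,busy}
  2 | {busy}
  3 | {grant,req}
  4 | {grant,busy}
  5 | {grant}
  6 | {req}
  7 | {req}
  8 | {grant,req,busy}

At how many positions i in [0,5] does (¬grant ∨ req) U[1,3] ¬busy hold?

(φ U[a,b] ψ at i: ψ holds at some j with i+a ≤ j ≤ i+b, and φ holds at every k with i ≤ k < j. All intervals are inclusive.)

Evaluate at each i in [0,5]:
  i=0: ✓ (rhs at j=3; lhs holds on [0,2])
  i=1: ✓ (rhs at j=3; lhs holds on [1,2])
  i=2: ✓ (rhs at j=3; lhs holds on [2,2])
  i=3: ✗ (lhs fails at k=4 before rhs at j=5)
  i=4: ✗ (lhs fails at k=4 before rhs at j=5)
  i=5: ✗ (lhs fails at k=5 before rhs at j=6)
Positions where it holds: {0, 1, 2} → 3.

3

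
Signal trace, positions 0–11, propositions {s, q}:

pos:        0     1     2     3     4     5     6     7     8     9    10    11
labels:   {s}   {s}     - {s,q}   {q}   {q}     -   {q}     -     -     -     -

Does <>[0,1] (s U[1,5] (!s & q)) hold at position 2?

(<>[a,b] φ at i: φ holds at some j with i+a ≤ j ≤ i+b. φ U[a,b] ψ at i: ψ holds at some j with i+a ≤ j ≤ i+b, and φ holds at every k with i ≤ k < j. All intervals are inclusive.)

Holds

Check (s U[1,5] (!s & q)) at each j in [2,3]:
  j=2: fails
  j=3: holds
Found at j=3 → formula holds.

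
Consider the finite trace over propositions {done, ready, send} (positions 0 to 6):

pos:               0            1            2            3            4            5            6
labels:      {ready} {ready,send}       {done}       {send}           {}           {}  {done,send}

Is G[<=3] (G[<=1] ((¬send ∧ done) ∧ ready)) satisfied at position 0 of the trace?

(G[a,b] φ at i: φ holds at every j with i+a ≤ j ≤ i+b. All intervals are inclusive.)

No

Check G[<=1] ((¬send ∧ done) ∧ ready) at every j in [0,3]:
  j=0: fails at 0
  j=1: fails at 1
  j=2: fails at 2
  j=3: fails at 3
Fails at j=0 → formula fails.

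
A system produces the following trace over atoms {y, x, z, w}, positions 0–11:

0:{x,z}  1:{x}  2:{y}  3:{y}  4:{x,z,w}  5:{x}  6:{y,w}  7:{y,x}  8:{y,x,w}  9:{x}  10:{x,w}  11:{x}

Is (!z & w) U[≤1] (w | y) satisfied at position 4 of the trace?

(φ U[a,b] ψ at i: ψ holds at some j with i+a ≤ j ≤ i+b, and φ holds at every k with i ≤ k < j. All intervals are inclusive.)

Yes

Need some j in [4,5] with (w | y), and (!z & w) at every k in [4,j-1].
  j=4: (w | y) holds; no prefix to check → satisfied.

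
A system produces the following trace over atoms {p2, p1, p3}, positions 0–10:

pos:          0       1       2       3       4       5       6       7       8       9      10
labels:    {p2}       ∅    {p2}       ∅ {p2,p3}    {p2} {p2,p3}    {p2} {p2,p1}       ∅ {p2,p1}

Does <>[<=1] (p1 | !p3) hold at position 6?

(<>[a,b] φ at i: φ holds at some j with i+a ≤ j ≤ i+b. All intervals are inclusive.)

Check (p1 | !p3) at each j in [6,7]:
  j=6: false
  j=7: true
Found at j=7 → formula holds.

True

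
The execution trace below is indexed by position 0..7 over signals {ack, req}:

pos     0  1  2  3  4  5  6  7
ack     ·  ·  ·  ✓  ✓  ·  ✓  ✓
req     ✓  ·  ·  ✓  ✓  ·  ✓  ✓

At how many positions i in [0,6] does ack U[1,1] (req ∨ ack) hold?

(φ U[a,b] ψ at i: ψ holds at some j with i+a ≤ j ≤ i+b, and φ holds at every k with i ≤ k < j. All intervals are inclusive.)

Evaluate at each i in [0,6]:
  i=0: ✗ (no rhs in [1,1])
  i=1: ✗ (no rhs in [2,2])
  i=2: ✗ (lhs fails at k=2 before rhs at j=3)
  i=3: ✓ (rhs at j=4; lhs holds on [3,3])
  i=4: ✗ (no rhs in [5,5])
  i=5: ✗ (lhs fails at k=5 before rhs at j=6)
  i=6: ✓ (rhs at j=7; lhs holds on [6,6])
Positions where it holds: {3, 6} → 2.

2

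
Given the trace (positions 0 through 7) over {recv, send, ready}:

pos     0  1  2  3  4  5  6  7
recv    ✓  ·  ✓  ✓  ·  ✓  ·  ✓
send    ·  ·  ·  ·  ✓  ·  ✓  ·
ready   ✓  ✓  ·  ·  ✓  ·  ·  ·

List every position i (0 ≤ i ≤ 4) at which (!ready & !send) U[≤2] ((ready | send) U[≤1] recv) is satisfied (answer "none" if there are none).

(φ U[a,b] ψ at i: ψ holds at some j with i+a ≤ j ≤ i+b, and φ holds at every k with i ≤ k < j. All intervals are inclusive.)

Evaluate at each i in [0,4]:
  i=0: ✓ (rhs at j=0)
  i=1: ✓ (rhs at j=1)
  i=2: ✓ (rhs at j=2)
  i=3: ✓ (rhs at j=3)
  i=4: ✓ (rhs at j=4)

0, 1, 2, 3, 4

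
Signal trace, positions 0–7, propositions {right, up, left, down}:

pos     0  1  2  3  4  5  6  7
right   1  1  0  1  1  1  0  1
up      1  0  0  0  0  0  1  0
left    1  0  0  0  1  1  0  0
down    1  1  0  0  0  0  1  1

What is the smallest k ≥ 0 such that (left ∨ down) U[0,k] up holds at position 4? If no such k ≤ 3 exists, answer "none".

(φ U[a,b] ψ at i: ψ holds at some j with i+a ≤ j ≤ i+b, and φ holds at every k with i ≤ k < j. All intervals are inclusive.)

2

Need earliest j ≥ 4 with up, and (left ∨ down) at every k in [4,j-1].
  j=4: rhs fails.
  j=5: rhs fails.
  j=6: rhs holds; lhs holds on [4,5]. k = 2.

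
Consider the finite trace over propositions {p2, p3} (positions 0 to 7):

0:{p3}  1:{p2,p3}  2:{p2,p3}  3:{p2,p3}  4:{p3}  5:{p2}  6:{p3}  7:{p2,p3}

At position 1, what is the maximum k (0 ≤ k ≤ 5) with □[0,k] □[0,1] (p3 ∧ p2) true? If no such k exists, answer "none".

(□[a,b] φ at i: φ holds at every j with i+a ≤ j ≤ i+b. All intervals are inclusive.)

□[0,1] (p3 ∧ p2) must hold from j=1 onward; find where it first fails.
  j=1: holds
  j=2: holds
  j=3: fails
Holds on [1,2], so largest k = 1.

1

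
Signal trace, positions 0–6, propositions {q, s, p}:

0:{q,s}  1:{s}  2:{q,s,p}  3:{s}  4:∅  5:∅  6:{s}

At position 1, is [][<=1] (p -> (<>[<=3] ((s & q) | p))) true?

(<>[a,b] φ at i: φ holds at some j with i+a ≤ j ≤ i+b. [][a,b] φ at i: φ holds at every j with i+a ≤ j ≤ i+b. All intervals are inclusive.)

Check (p -> (<>[<=3] ((s & q) | p))) at every j in [1,2]:
  j=1: antecedent false → ✓
  j=2: antecedent true; consequent holds (witness at 2) → ✓
All positions satisfy it → formula holds.

Yes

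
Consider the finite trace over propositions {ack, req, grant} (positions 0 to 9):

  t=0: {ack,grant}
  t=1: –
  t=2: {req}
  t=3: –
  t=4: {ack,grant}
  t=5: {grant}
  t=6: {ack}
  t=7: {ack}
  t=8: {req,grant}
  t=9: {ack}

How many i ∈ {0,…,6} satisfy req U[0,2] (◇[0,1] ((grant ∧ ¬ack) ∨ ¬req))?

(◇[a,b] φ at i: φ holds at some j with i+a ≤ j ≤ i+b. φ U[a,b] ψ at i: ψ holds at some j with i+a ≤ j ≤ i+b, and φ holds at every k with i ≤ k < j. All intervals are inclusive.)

Evaluate at each i in [0,6]:
  i=0: ✓ (rhs at j=0)
  i=1: ✓ (rhs at j=1)
  i=2: ✓ (rhs at j=2)
  i=3: ✓ (rhs at j=3)
  i=4: ✓ (rhs at j=4)
  i=5: ✓ (rhs at j=5)
  i=6: ✓ (rhs at j=6)
Positions where it holds: {0, 1, 2, 3, 4, 5, 6} → 7.

7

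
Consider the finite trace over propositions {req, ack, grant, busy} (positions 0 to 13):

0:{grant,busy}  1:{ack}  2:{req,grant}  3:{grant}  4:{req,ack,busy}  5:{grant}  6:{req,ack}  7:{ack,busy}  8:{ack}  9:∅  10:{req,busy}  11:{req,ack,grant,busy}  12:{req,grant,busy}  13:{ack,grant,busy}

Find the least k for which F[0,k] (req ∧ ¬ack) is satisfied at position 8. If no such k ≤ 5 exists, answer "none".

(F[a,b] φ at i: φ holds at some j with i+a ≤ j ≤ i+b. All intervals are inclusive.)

Scan j = 8,9,… for (req ∧ ¬ack):
  j=8: fails
  j=9: fails
  j=10: holds
First hit at j=10, so smallest k = 10-8 = 2.

2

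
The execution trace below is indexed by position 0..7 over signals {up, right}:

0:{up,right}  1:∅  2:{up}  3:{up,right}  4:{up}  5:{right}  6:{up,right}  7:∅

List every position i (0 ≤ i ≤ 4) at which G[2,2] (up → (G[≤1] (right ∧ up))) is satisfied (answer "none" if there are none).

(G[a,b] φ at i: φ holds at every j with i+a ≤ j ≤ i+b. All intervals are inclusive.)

Evaluate at each i in [0,4]:
  i=0: ✗ (fails at j=2)
  i=1: ✗ (fails at j=3)
  i=2: ✗ (fails at j=4)
  i=3: ✓ (all of [5,5])
  i=4: ✗ (fails at j=6)

3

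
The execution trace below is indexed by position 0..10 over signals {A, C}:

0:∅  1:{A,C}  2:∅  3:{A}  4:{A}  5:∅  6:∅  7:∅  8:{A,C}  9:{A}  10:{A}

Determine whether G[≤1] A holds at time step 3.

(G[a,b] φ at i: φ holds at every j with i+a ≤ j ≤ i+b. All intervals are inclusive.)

Check A at every j in [3,4]:
  j=3: true
  j=4: true
All positions satisfy it → formula holds.

True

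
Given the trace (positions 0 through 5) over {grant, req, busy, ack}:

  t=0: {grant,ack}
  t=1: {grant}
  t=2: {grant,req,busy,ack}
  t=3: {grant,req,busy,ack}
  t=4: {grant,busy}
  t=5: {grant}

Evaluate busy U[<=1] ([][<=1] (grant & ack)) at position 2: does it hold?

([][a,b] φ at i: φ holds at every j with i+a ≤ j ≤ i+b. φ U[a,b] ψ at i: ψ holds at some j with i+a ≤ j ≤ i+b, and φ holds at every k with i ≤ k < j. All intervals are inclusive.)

Yes

Need some j in [2,3] with [][<=1] (grant & ack), and busy at every k in [2,j-1].
  j=2: [][<=1] (grant & ack) holds; no prefix to check → satisfied.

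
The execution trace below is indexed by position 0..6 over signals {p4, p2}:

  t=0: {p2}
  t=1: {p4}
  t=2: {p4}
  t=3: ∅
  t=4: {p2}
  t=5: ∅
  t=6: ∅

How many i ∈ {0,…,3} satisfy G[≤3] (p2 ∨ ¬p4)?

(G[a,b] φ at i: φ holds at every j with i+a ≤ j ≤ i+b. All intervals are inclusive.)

1

Evaluate at each i in [0,3]:
  i=0: ✗ (fails at j=1)
  i=1: ✗ (fails at j=1)
  i=2: ✗ (fails at j=2)
  i=3: ✓ (all of [3,6])
Positions where it holds: {3} → 1.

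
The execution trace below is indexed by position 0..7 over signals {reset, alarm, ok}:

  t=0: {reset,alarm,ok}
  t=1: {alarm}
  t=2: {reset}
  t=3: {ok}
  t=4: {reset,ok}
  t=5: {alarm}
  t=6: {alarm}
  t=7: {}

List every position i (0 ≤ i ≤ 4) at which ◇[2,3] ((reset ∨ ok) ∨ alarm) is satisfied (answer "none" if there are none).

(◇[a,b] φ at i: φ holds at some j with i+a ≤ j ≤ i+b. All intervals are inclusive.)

0, 1, 2, 3, 4

Evaluate at each i in [0,4]:
  i=0: ✓ (witness j=2)
  i=1: ✓ (witness j=3)
  i=2: ✓ (witness j=4)
  i=3: ✓ (witness j=5)
  i=4: ✓ (witness j=6)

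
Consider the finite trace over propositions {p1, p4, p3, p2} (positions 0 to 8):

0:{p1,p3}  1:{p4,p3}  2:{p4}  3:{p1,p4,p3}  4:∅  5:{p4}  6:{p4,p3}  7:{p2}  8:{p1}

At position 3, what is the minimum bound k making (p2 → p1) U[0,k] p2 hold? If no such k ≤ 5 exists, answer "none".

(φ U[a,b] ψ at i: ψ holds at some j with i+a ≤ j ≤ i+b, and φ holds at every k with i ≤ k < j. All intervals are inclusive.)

4

Need earliest j ≥ 3 with p2, and (p2 → p1) at every k in [3,j-1].
  j=3: rhs fails.
  j=4: rhs fails.
  j=5: rhs fails.
  j=6: rhs fails.
  j=7: rhs holds; lhs holds on [3,6]. k = 4.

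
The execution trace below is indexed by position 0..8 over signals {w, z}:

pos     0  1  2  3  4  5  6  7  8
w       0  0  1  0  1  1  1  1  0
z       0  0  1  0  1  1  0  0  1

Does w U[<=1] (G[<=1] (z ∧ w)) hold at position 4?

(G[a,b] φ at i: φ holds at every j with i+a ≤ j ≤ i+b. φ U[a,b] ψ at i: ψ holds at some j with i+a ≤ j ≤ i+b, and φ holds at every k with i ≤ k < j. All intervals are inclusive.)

Yes

Need some j in [4,5] with G[<=1] (z ∧ w), and w at every k in [4,j-1].
  j=4: G[<=1] (z ∧ w) holds; no prefix to check → satisfied.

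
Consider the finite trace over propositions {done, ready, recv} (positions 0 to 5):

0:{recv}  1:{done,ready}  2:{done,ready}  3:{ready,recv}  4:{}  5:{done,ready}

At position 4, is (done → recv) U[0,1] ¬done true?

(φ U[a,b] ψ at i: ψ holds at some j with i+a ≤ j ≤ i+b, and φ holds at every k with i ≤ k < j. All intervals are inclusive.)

Need some j in [4,5] with ¬done, and (done → recv) at every k in [4,j-1].
  j=4: ¬done holds; no prefix to check → satisfied.

Holds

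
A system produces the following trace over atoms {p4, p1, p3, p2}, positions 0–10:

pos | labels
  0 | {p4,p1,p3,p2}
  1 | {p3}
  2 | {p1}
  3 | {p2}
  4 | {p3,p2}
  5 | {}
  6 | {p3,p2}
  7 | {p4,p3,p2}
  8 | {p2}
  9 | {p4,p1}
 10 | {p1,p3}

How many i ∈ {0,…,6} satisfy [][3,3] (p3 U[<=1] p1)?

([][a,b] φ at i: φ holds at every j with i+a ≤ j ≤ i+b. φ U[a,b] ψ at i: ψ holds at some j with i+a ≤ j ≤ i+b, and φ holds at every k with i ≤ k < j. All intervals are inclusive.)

Evaluate at each i in [0,6]:
  i=0: ✗ (fails at j=3)
  i=1: ✗ (fails at j=4)
  i=2: ✗ (fails at j=5)
  i=3: ✗ (fails at j=6)
  i=4: ✗ (fails at j=7)
  i=5: ✗ (fails at j=8)
  i=6: ✓ (all of [9,9])
Positions where it holds: {6} → 1.

1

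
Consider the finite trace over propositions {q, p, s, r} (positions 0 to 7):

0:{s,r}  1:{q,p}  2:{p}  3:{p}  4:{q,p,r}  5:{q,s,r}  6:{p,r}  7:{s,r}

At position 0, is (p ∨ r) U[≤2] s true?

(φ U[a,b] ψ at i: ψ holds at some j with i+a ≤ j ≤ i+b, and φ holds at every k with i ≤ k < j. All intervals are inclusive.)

Need some j in [0,2] with s, and (p ∨ r) at every k in [0,j-1].
  j=0: s holds; no prefix to check → satisfied.

Holds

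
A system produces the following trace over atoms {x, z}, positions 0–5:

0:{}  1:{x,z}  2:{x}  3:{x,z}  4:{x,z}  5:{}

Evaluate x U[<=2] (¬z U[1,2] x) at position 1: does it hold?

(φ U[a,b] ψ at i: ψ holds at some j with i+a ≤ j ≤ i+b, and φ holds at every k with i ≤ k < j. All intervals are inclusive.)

Need some j in [1,3] with (¬z U[1,2] x), and x at every k in [1,j-1].
  j=1: (¬z U[1,2] x) — fails.
  j=2: (¬z U[1,2] x) holds; x holds at every k in [1,1] → satisfied.

Yes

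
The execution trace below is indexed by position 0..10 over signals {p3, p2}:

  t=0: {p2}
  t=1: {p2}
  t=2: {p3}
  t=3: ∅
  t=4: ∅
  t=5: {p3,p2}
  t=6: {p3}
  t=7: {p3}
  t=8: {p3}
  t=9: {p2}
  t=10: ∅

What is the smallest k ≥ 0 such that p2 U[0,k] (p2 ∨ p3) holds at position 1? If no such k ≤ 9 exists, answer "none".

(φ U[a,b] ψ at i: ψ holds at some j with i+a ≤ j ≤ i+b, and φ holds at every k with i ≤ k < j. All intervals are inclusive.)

Need earliest j ≥ 1 with (p2 ∨ p3), and p2 at every k in [1,j-1].
  j=1: rhs holds (empty prefix). k = 0.

0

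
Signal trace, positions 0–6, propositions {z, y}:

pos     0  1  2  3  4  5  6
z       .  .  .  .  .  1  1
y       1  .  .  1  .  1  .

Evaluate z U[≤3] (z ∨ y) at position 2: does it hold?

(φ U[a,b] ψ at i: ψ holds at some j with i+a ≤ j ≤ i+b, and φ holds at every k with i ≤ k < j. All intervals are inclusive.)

Need some j in [2,5] with (z ∨ y), and z at every k in [2,j-1].
  j=2: (z ∨ y) false.
  j=3: (z ∨ y) holds, but z fails at k=2 → not this j.
  j=4: (z ∨ y) false.
  j=5: (z ∨ y) holds, but z fails at k=2 → not this j.
No j in the window works → until fails.

False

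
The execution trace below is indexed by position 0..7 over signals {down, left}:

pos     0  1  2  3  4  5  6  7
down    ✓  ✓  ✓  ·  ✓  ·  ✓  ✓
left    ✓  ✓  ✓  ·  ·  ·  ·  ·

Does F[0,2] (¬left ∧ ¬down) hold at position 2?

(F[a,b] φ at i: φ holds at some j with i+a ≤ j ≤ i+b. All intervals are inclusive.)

True

Check (¬left ∧ ¬down) at each j in [2,4]:
  j=2: false
  j=3: true
  j=4: false
Found at j=3 → formula holds.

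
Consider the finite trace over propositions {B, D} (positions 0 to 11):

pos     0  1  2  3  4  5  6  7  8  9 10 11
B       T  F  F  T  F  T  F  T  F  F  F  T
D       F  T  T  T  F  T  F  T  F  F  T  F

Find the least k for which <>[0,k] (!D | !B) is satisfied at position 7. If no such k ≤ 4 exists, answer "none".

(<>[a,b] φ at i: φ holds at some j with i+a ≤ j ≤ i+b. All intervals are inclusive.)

Scan j = 7,8,… for (!D | !B):
  j=7: fails
  j=8: holds
First hit at j=8, so smallest k = 8-7 = 1.

1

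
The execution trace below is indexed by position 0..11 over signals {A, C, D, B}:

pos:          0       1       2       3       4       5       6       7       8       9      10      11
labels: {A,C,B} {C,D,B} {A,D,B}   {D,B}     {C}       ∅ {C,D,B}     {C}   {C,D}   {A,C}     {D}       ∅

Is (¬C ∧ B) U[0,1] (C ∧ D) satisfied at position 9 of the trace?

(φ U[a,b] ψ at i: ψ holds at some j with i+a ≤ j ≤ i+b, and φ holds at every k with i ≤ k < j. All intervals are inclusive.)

Need some j in [9,10] with (C ∧ D), and (¬C ∧ B) at every k in [9,j-1].
  j=9: (C ∧ D) false.
  j=10: (C ∧ D) false.
No j in the window works → until fails.

False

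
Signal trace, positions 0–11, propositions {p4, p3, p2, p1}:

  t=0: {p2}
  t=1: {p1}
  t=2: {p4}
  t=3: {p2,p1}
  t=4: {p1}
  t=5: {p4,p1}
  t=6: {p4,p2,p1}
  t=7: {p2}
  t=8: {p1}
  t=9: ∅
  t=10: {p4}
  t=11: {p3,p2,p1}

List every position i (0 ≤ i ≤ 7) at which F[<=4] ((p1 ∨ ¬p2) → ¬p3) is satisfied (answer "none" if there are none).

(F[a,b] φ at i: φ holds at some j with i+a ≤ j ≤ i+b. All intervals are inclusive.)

0, 1, 2, 3, 4, 5, 6, 7

Evaluate at each i in [0,7]:
  i=0: ✓ (witness j=0)
  i=1: ✓ (witness j=1)
  i=2: ✓ (witness j=2)
  i=3: ✓ (witness j=3)
  i=4: ✓ (witness j=4)
  i=5: ✓ (witness j=5)
  i=6: ✓ (witness j=6)
  i=7: ✓ (witness j=7)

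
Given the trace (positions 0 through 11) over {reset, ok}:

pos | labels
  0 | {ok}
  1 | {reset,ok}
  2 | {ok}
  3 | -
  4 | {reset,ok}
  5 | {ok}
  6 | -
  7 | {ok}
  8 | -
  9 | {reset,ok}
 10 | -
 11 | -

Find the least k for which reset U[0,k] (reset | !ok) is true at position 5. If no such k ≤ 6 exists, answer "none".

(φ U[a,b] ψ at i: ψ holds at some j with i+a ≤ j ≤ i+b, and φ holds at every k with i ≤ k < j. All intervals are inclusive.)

none

Need earliest j ≥ 5 with (reset | !ok), and reset at every k in [5,j-1].
  j=5: rhs fails.
  j=6: rhs holds but lhs fails at k=5.
  j=7: rhs fails.
  j=8: rhs holds but lhs fails at k=5.
  j=9: rhs holds but lhs fails at k=5.
  j=10: rhs holds but lhs fails at k=5.
  j=11: rhs holds but lhs fails at k=5.
No witness within the range → none.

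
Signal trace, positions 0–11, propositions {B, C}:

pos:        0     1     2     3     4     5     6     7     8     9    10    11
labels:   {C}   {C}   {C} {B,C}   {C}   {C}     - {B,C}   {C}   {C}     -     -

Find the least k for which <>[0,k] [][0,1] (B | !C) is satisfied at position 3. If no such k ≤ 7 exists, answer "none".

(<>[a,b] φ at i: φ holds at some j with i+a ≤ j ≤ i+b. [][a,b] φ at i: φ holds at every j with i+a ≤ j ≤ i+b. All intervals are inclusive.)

Scan j = 3,4,… for [][0,1] (B | !C):
  j=3: fails
  j=4: fails
  j=5: fails
  j=6: holds
First hit at j=6, so smallest k = 6-3 = 3.

3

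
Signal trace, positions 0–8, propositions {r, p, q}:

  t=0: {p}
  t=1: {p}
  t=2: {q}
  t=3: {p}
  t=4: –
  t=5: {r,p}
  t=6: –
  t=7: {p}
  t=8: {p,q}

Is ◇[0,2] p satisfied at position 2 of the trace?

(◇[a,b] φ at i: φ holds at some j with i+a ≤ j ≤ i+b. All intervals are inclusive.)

Check p at each j in [2,4]:
  j=2: false
  j=3: true
  j=4: false
Found at j=3 → formula holds.

Holds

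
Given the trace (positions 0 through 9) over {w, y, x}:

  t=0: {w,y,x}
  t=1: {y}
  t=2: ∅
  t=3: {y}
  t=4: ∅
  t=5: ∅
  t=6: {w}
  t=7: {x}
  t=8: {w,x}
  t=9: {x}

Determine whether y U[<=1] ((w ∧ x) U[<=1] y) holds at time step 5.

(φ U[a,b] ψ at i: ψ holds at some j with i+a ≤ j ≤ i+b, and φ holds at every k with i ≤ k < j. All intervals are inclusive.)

False

Need some j in [5,6] with ((w ∧ x) U[<=1] y), and y at every k in [5,j-1].
  j=5: ((w ∧ x) U[<=1] y) — fails.
  j=6: ((w ∧ x) U[<=1] y) — fails.
No j in the window works → until fails.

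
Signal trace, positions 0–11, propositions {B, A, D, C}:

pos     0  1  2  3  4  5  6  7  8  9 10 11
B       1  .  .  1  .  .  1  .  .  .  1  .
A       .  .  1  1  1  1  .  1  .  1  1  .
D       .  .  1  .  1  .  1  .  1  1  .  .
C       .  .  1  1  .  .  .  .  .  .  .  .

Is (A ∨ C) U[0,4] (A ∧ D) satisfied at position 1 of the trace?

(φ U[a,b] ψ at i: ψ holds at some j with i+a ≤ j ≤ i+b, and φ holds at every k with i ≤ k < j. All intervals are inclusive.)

False

Need some j in [1,5] with (A ∧ D), and (A ∨ C) at every k in [1,j-1].
  j=1: (A ∧ D) false.
  j=2: (A ∧ D) holds, but (A ∨ C) fails at k=1 → not this j.
  j=3: (A ∧ D) false.
  j=4: (A ∧ D) holds, but (A ∨ C) fails at k=1 → not this j.
  j=5: (A ∧ D) false.
No j in the window works → until fails.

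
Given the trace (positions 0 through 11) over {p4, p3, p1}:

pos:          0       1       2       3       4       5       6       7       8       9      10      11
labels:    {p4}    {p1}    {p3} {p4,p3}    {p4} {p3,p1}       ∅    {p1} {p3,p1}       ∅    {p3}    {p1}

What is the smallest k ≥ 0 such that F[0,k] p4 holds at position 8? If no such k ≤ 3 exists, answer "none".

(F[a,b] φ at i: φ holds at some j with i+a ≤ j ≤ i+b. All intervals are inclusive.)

none

Scan j = 8,9,… for p4:
  j=8: fails
  j=9: fails
  j=10: fails
  j=11: fails
No j in [8,11] satisfies it → none.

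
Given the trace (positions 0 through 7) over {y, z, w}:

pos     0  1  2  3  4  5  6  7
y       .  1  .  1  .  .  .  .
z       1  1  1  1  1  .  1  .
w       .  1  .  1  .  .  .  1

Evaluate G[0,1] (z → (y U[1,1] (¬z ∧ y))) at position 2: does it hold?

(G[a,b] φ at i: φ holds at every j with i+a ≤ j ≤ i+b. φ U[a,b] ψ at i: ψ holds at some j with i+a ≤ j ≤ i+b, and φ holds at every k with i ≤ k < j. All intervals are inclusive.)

Check (z → (y U[1,1] (¬z ∧ y))) at every j in [2,3]:
  j=2: antecedent true; consequent fails → ✗
  j=3: antecedent true; consequent fails → ✗
Fails at j=2 → formula fails.

No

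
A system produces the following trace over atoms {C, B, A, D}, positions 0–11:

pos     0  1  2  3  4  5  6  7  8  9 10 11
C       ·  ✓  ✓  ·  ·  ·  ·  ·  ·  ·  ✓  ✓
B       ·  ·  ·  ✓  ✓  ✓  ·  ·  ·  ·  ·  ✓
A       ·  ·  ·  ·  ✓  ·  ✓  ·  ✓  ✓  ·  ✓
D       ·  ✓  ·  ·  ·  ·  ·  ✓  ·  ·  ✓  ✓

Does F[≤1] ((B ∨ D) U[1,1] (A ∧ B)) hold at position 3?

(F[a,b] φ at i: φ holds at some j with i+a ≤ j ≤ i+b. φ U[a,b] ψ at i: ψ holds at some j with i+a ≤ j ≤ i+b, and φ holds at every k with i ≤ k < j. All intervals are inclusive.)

Check ((B ∨ D) U[1,1] (A ∧ B)) at each j in [3,4]:
  j=3: holds
  j=4: fails
Found at j=3 → formula holds.

Holds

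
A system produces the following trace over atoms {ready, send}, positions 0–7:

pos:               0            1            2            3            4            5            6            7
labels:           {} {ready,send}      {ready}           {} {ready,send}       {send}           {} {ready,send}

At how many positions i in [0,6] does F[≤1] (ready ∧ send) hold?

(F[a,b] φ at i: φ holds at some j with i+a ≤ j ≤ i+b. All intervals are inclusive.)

Evaluate at each i in [0,6]:
  i=0: ✓ (witness j=1)
  i=1: ✓ (witness j=1)
  i=2: ✗ (none in [2,3])
  i=3: ✓ (witness j=4)
  i=4: ✓ (witness j=4)
  i=5: ✗ (none in [5,6])
  i=6: ✓ (witness j=7)
Positions where it holds: {0, 1, 3, 4, 6} → 5.

5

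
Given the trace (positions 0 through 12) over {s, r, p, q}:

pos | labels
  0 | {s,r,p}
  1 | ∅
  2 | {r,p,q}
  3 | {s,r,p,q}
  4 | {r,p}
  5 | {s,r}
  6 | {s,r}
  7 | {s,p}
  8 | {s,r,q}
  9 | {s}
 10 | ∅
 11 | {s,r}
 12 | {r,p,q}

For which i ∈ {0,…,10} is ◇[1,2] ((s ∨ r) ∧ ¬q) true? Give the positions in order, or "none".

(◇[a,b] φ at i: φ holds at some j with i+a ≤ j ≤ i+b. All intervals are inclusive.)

2, 3, 4, 5, 6, 7, 8, 9, 10

Evaluate at each i in [0,10]:
  i=0: ✗ (none in [1,2])
  i=1: ✗ (none in [2,3])
  i=2: ✓ (witness j=4)
  i=3: ✓ (witness j=4)
  i=4: ✓ (witness j=5)
  i=5: ✓ (witness j=6)
  i=6: ✓ (witness j=7)
  i=7: ✓ (witness j=9)
  i=8: ✓ (witness j=9)
  i=9: ✓ (witness j=11)
  i=10: ✓ (witness j=11)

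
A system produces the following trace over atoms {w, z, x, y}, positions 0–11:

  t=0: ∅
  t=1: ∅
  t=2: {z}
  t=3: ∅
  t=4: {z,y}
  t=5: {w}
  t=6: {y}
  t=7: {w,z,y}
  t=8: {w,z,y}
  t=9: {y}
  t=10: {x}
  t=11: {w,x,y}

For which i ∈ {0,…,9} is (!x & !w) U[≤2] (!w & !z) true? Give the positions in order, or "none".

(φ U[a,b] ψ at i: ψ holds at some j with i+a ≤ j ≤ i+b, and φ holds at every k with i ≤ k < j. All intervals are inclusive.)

Evaluate at each i in [0,9]:
  i=0: ✓ (rhs at j=0)
  i=1: ✓ (rhs at j=1)
  i=2: ✓ (rhs at j=3; lhs holds on [2,2])
  i=3: ✓ (rhs at j=3)
  i=4: ✗ (lhs fails at k=5 before rhs at j=6)
  i=5: ✗ (lhs fails at k=5 before rhs at j=6)
  i=6: ✓ (rhs at j=6)
  i=7: ✗ (lhs fails at k=7 before rhs at j=9)
  i=8: ✗ (lhs fails at k=8 before rhs at j=9)
  i=9: ✓ (rhs at j=9)

0, 1, 2, 3, 6, 9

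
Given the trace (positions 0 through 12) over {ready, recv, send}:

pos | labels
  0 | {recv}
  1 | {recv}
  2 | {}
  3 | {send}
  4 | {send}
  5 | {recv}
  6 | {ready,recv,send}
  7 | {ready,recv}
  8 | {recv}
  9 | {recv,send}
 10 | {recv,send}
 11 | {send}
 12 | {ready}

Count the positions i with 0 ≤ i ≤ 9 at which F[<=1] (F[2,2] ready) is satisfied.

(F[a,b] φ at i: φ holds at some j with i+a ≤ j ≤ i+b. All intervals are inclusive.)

4

Evaluate at each i in [0,9]:
  i=0: ✗ (none in [0,1])
  i=1: ✗ (none in [1,2])
  i=2: ✗ (none in [2,3])
  i=3: ✓ (witness j=4)
  i=4: ✓ (witness j=4)
  i=5: ✓ (witness j=5)
  i=6: ✗ (none in [6,7])
  i=7: ✗ (none in [7,8])
  i=8: ✗ (none in [8,9])
  i=9: ✓ (witness j=10)
Positions where it holds: {3, 4, 5, 9} → 4.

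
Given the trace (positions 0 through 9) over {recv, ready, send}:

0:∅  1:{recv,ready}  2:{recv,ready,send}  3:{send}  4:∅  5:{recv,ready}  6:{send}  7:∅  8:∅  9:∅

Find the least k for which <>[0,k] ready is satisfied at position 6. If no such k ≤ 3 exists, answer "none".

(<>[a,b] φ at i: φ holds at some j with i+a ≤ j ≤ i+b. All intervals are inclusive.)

Scan j = 6,7,… for ready:
  j=6: fails
  j=7: fails
  j=8: fails
  j=9: fails
No j in [6,9] satisfies it → none.

none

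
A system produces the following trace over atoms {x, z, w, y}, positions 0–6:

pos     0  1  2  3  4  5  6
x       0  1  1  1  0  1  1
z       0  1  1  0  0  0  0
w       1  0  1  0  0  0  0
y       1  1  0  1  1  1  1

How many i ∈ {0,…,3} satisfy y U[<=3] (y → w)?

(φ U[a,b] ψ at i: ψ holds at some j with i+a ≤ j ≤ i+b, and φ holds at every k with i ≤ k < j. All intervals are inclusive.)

Evaluate at each i in [0,3]:
  i=0: ✓ (rhs at j=0)
  i=1: ✓ (rhs at j=2; lhs holds on [1,1])
  i=2: ✓ (rhs at j=2)
  i=3: ✗ (no rhs in [3,6])
Positions where it holds: {0, 1, 2} → 3.

3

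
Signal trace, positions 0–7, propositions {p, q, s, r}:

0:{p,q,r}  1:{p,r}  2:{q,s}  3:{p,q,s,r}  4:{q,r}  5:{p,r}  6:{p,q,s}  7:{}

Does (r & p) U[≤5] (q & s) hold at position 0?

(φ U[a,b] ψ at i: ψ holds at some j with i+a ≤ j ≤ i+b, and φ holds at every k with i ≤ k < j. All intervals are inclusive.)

Need some j in [0,5] with (q & s), and (r & p) at every k in [0,j-1].
  j=0: (q & s) false.
  j=1: (q & s) false.
  j=2: (q & s) holds; (r & p) holds at every k in [0,1] → satisfied.

True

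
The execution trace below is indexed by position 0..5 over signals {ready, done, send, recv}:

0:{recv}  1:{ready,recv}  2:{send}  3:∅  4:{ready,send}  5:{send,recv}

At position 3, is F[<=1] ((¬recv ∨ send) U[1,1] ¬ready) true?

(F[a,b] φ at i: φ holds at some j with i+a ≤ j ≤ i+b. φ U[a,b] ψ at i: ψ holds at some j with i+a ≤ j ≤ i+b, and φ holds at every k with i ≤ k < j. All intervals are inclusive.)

Yes

Check ((¬recv ∨ send) U[1,1] ¬ready) at each j in [3,4]:
  j=3: fails
  j=4: holds
Found at j=4 → formula holds.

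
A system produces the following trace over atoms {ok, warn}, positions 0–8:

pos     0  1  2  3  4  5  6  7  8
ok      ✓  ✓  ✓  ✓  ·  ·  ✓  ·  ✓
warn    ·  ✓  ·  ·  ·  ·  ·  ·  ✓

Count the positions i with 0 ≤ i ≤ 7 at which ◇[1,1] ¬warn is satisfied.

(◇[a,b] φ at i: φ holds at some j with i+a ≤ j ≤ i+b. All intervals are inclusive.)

6

Evaluate at each i in [0,7]:
  i=0: ✗ (none in [1,1])
  i=1: ✓ (witness j=2)
  i=2: ✓ (witness j=3)
  i=3: ✓ (witness j=4)
  i=4: ✓ (witness j=5)
  i=5: ✓ (witness j=6)
  i=6: ✓ (witness j=7)
  i=7: ✗ (none in [8,8])
Positions where it holds: {1, 2, 3, 4, 5, 6} → 6.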